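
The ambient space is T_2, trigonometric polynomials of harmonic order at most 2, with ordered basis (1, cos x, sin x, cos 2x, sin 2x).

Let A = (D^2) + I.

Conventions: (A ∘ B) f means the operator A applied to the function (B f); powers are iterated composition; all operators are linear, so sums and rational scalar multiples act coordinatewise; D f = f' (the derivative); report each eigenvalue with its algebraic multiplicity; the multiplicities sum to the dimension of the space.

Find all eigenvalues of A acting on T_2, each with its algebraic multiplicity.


image of 1: 1
image of cos x: 0
image of sin x: 0
image of cos 2x: -3cos 2x
image of sin 2x: -3sin 2x
the matrix is diagonal; its diagonal is (1, 0, 0, -3, -3)
for a triangular matrix the eigenvalues are the diagonal entries, with algebraic multiplicity their repetition count

λ = -3 (multiplicity 2), λ = 0 (multiplicity 2), λ = 1 (multiplicity 1)


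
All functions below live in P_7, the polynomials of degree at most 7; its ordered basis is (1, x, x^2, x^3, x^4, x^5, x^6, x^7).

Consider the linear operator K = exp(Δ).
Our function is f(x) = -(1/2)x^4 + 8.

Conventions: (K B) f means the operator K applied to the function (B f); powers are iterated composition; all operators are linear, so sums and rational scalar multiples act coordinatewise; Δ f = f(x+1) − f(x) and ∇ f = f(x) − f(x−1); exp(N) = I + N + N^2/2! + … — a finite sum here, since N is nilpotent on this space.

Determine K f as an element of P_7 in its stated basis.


the image equals g(x) = -(1/2)x^4 - 2x^3 - 6x^2 - 10x + 1/2

order-1 term: -2x^3 - 3x^2 - 2x - 1/2
order-2 term: -3x^2 - 6x - 7/2
order-3 term: -2x - 3
order-4 term: -1/2
the series for exp(Δ) f terminates at order 4
exp(Δ) f = -(1/2)x^4 - 2x^3 - 6x^2 - 10x + 1/2


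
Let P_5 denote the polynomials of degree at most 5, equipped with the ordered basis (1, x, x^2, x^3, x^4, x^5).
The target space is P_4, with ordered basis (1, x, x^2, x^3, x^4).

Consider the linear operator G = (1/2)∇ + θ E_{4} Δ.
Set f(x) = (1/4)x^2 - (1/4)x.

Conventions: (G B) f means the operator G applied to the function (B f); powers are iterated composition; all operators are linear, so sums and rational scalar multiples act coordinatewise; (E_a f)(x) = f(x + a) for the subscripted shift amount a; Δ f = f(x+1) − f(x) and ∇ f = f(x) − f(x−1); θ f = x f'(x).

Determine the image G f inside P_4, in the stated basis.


the result is g(x) = (3/4)x - 1/4

∇ f = (1/2)x - 1/2
((1/2)∇) f = (1/4)x - 1/4
Δ f = (1/2)x
E_{4} Δ f = (1/2)x + 2
θ E_{4} Δ f = (1/2)x
((1/2)∇ + θ E_{4} Δ) f = (3/4)x - 1/4


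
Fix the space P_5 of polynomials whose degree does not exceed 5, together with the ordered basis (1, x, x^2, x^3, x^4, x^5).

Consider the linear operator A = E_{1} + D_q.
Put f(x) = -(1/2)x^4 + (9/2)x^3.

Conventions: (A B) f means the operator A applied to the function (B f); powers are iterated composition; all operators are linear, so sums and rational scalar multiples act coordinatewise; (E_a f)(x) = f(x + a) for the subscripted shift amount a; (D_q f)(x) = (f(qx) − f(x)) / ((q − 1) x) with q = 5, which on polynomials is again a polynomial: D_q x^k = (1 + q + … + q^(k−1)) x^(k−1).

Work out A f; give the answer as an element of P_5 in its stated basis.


the result is g(x) = -(1/2)x^4 - (151/2)x^3 + 150x^2 + (23/2)x + 4

E_{1} f = -(1/2)x^4 + (5/2)x^3 + (21/2)x^2 + (23/2)x + 4
D_q f = -78x^3 + (279/2)x^2
(E_{1} + D_q) f = -(1/2)x^4 - (151/2)x^3 + 150x^2 + (23/2)x + 4


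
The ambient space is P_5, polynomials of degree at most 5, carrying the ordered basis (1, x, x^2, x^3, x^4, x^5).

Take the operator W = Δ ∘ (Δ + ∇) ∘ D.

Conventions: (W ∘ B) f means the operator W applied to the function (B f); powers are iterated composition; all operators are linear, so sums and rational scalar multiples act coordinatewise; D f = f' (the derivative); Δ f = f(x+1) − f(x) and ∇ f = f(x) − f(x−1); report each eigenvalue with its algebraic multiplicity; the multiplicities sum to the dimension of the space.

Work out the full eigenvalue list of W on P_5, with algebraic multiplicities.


λ = 0 (multiplicity 6)

image of 1: 0
image of x: 0
image of x^2: 0
image of x^3: 12
image of x^4: 48x + 24
image of x^5: 120x^2 + 120x + 80
the matrix is upper triangular; its diagonal is (0, 0, 0, 0, 0, 0)
for a triangular matrix the eigenvalues are the diagonal entries, with algebraic multiplicity their repetition count


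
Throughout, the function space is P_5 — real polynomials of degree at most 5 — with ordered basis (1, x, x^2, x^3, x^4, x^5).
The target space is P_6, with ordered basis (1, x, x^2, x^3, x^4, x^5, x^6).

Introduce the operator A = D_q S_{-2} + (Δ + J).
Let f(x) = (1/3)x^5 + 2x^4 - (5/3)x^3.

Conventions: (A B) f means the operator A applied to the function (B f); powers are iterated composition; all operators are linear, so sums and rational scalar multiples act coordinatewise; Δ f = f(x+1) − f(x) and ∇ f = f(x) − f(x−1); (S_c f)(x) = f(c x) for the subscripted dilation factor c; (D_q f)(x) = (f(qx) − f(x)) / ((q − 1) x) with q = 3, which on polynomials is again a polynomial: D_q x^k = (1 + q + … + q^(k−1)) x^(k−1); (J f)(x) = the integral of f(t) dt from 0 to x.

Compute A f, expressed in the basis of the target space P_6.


S_{-2} f = -(32/3)x^5 + 32x^4 + (40/3)x^3
D_q S_{-2} f = -(3872/3)x^4 + 1280x^3 + (520/3)x^2
Δ f = (5/3)x^4 + (34/3)x^3 + (31/3)x^2 + (14/3)x + 2/3
J f = (1/18)x^6 + (2/5)x^5 - (5/12)x^4
(Δ + J) f = (1/18)x^6 + (2/5)x^5 + (5/4)x^4 + (34/3)x^3 + (31/3)x^2 + (14/3)x + 2/3
(D_q S_{-2} + (Δ + J)) f = (1/18)x^6 + (2/5)x^5 - (15473/12)x^4 + (3874/3)x^3 + (551/3)x^2 + (14/3)x + 2/3

the image equals g(x) = (1/18)x^6 + (2/5)x^5 - (15473/12)x^4 + (3874/3)x^3 + (551/3)x^2 + (14/3)x + 2/3


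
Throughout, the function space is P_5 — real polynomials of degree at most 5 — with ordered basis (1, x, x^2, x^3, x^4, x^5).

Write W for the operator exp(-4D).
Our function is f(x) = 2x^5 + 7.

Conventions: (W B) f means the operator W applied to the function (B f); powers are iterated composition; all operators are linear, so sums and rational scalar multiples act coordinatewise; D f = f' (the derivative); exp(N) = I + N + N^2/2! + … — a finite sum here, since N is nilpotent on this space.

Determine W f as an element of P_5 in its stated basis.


g(x) = 2x^5 - 40x^4 + 320x^3 - 1280x^2 + 2560x - 2041

order-1 term: -40x^4
order-2 term: 320x^3
order-3 term: -1280x^2
order-4 term: 2560x
order-5 term: -2048
the series for exp(-4D) f terminates at order 5
exp(-4D) f = 2x^5 - 40x^4 + 320x^3 - 1280x^2 + 2560x - 2041


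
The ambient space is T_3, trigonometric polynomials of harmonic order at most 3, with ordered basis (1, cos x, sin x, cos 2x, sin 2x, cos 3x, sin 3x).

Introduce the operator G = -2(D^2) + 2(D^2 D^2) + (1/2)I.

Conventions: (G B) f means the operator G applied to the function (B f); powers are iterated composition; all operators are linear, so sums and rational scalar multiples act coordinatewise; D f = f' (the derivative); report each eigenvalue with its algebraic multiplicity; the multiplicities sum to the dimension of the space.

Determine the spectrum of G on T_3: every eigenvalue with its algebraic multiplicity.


image of 1: 1/2
image of cos x: (9/2)cos x
image of sin x: (9/2)sin x
image of cos 2x: (81/2)cos 2x
image of sin 2x: (81/2)sin 2x
image of cos 3x: (361/2)cos 3x
image of sin 3x: (361/2)sin 3x
the matrix is diagonal; its diagonal is (1/2, 9/2, 9/2, 81/2, 81/2, 361/2, 361/2)
for a triangular matrix the eigenvalues are the diagonal entries, with algebraic multiplicity their repetition count

λ = 1/2 (multiplicity 1), λ = 9/2 (multiplicity 2), λ = 81/2 (multiplicity 2), λ = 361/2 (multiplicity 2)


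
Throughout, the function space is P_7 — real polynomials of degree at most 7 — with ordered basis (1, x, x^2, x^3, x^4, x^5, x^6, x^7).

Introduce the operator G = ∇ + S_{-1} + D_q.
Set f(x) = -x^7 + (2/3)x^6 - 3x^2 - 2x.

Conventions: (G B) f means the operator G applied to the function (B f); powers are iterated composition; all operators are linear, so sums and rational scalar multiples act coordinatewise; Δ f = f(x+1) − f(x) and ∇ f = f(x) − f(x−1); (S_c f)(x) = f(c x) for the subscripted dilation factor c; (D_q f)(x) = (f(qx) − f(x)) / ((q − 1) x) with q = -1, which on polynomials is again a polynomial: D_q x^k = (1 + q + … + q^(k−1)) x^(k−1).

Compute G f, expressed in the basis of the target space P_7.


∇ f = -7x^6 + 25x^5 - 45x^4 + (145/3)x^3 - 31x^2 + 5x - 2/3
S_{-1} f = x^7 + (2/3)x^6 - 3x^2 + 2x
D_q f = -x^6 - 2
(∇ + S_{-1} + D_q) f = x^7 - (22/3)x^6 + 25x^5 - 45x^4 + (145/3)x^3 - 34x^2 + 7x - 8/3

the image equals g(x) = x^7 - (22/3)x^6 + 25x^5 - 45x^4 + (145/3)x^3 - 34x^2 + 7x - 8/3


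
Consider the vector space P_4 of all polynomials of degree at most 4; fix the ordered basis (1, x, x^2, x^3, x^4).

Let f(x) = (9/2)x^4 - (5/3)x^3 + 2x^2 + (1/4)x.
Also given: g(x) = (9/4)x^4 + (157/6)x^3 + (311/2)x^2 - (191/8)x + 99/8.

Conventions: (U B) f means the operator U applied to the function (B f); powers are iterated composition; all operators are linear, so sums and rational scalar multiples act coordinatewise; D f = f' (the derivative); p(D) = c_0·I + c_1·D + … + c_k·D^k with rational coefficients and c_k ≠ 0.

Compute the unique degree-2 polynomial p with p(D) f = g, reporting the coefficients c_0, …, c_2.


c_0 = 1/2, c_1 = 3/2, c_2 = 3

D^0 f = (9/2)x^4 - (5/3)x^3 + 2x^2 + (1/4)x
D^1 f = 18x^3 - 5x^2 + 4x + 1/4
D^2 f = 54x^2 - 10x + 4
matching coefficients of g against c_0 f + c_1 Df + … from the top degree down determines the c_i
solution: c_0 = 1/2, c_1 = 3/2, c_2 = 3


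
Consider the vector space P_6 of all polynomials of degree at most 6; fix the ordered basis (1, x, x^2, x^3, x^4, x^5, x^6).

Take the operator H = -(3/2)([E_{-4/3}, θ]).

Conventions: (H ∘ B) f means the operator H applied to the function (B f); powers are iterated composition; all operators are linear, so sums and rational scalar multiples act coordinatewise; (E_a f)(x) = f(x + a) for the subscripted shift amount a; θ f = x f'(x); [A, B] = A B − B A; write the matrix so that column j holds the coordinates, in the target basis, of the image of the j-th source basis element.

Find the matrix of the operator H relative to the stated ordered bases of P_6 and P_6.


the matrix is [[0, 2, -16/3, 32/3, -512/27, 2560/81, -4096/81]; [0, 0, 4, -16, 128/3, -2560/27, 5120/27]; [0, 0, 0, 6, -32, 320/3, -2560/9]; [0, 0, 0, 0, 8, -160/3, 640/3]; [0, 0, 0, 0, 0, 10, -80]; [0, 0, 0, 0, 0, 0, 12]; [0, 0, 0, 0, 0, 0, 0]] (rows listed top to bottom)

image of 1: 0
image of x: 2
image of x^2: 4x - 16/3
image of x^3: 6x^2 - 16x + 32/3
image of x^4: 8x^3 - 32x^2 + (128/3)x - 512/27
image of x^5: 10x^4 - (160/3)x^3 + (320/3)x^2 - (2560/27)x + 2560/81
image of x^6: 12x^5 - 80x^4 + (640/3)x^3 - (2560/9)x^2 + (5120/27)x - 4096/81
each image's coordinates form column j of the matrix


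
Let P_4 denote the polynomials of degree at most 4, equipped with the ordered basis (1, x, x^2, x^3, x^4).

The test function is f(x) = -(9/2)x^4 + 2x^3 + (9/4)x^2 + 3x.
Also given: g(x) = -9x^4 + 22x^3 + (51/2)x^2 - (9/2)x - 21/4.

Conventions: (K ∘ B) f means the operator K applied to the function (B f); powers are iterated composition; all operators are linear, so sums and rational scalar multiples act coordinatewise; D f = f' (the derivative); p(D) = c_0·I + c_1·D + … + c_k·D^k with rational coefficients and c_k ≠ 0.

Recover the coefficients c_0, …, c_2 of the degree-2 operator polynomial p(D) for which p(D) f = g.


c_0 = 2, c_1 = -1, c_2 = -1/2

D^0 f = -(9/2)x^4 + 2x^3 + (9/4)x^2 + 3x
D^1 f = -18x^3 + 6x^2 + (9/2)x + 3
D^2 f = -54x^2 + 12x + 9/2
matching coefficients of g against c_0 f + c_1 Df + … from the top degree down determines the c_i
solution: c_0 = 2, c_1 = -1, c_2 = -1/2


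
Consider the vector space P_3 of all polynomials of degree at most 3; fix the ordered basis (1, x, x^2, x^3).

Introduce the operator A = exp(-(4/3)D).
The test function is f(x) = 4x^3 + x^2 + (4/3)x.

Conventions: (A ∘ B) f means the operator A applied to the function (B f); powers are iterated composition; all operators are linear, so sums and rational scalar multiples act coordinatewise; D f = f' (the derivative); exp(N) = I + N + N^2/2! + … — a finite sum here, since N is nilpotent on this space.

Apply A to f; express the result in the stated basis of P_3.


g(x) = 4x^3 - 15x^2 + 20x - 256/27

order-1 term: -16x^2 - (8/3)x - 16/9
order-2 term: (64/3)x + 16/9
order-3 term: -256/27
the series for exp(-(4/3)D) f terminates at order 3
exp(-(4/3)D) f = 4x^3 - 15x^2 + 20x - 256/27


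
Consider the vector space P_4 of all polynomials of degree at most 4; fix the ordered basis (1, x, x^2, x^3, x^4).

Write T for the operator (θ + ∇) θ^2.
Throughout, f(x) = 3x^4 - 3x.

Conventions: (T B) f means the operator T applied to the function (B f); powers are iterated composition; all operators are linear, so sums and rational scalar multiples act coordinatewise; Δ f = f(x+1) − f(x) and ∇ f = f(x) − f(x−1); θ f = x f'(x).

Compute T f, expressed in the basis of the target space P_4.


θ f = 12x^4 - 3x
θ θ f = 48x^4 - 3x
θ θ^2 f = 192x^4 - 3x
∇ θ^2 f = 192x^3 - 288x^2 + 192x - 51
(θ + ∇) θ^2 f = 192x^4 + 192x^3 - 288x^2 + 189x - 51

the result is g(x) = 192x^4 + 192x^3 - 288x^2 + 189x - 51


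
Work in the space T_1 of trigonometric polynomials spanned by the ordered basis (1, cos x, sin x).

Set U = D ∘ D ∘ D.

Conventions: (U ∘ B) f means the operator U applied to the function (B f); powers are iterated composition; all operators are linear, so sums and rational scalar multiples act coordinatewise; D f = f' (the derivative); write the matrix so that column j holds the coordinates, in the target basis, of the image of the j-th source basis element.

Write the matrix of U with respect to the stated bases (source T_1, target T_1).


the matrix is [[0, 0, 0]; [0, 0, -1]; [0, 1, 0]] (rows listed top to bottom)

image of 1: 0
image of cos x: sin x
image of sin x: -cos x
each image's coordinates form column j of the matrix


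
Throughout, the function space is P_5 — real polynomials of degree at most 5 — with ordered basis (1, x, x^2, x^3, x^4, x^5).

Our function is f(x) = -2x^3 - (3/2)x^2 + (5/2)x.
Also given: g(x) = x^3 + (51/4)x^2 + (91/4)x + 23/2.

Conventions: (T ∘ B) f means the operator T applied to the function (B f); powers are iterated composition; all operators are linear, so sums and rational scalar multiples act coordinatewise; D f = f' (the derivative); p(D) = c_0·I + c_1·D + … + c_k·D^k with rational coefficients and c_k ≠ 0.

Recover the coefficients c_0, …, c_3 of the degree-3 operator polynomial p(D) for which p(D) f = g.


p(D) = -(1/2)·I − 2·D − (3/2)·D^2 − D^3, i.e. c_0 = -1/2, c_1 = -2, c_2 = -3/2, c_3 = -1

D^0 f = -2x^3 - (3/2)x^2 + (5/2)x
D^1 f = -6x^2 - 3x + 5/2
D^2 f = -12x - 3
D^3 f = -12
matching coefficients of g against c_0 f + c_1 Df + … from the top degree down determines the c_i
solution: c_0 = -1/2, c_1 = -2, c_2 = -3/2, c_3 = -1


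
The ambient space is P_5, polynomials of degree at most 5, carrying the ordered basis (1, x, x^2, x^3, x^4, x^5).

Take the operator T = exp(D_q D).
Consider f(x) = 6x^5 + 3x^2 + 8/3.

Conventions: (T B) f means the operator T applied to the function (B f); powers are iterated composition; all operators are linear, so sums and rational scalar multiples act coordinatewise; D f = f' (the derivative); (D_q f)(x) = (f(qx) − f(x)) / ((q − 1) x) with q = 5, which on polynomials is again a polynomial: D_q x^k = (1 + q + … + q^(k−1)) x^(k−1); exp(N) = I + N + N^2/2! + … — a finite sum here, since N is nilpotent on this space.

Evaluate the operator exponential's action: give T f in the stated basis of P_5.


order-1 term: 4680x^3 + 6
order-2 term: 42120x
the series for exp(D_q D) f terminates at order 2
exp(D_q D) f = 6x^5 + 4680x^3 + 3x^2 + 42120x + 26/3

the result is g(x) = 6x^5 + 4680x^3 + 3x^2 + 42120x + 26/3


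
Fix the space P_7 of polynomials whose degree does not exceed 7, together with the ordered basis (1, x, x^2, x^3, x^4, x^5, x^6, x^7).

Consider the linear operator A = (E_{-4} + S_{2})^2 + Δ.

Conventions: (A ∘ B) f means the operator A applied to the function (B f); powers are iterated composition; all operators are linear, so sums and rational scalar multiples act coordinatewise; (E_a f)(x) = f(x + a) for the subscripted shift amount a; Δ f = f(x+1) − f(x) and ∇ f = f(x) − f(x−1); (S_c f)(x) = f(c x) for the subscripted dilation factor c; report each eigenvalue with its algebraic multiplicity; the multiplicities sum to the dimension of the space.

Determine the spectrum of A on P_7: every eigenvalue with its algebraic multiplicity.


image of 1: 4
image of x: 9x - 19
image of x^2: 25x^2 - 62x + 145
image of x^3: 81x^3 - 165x^2 + 675x - 1087
image of x^4: 289x^4 - 412x^3 + 2310x^2 - 6652x + 8449
image of x^5: 1089x^5 - 995x^4 + 7050x^3 - 28150x^2 + 64005x - 66559
image of x^6: 4225x^6 - 2346x^5 + 20175x^4 - 102380x^3 + 322575x^2 - 602106x + 528385
image of x^7: 16641x^7 - 5425x^6 + 55125x^5 - 340445x^4 + 1361955x^3 - 3526635x^2 + 5562375x - 4210687
the matrix is upper triangular; its diagonal is (4, 9, 25, 81, 289, 1089, 4225, 16641)
for a triangular matrix the eigenvalues are the diagonal entries, with algebraic multiplicity their repetition count

λ = 4 (multiplicity 1), λ = 9 (multiplicity 1), λ = 25 (multiplicity 1), λ = 81 (multiplicity 1), λ = 289 (multiplicity 1), λ = 1089 (multiplicity 1), λ = 4225 (multiplicity 1), λ = 16641 (multiplicity 1)


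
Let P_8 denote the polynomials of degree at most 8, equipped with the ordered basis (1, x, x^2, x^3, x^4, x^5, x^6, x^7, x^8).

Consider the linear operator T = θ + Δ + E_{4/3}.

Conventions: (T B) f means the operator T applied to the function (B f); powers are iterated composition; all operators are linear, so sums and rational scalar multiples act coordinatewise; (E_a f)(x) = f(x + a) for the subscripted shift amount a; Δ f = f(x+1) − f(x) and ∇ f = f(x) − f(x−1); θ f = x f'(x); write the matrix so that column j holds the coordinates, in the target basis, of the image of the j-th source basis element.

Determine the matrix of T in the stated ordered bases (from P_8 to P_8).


the matrix is [[1, 7/3, 25/9, 91/27, 337/81, 1267/243, 4825/729, 18571/2187, 72097/6561]; [0, 2, 14/3, 25/3, 364/27, 1685/81, 2534/81, 33775/729, 148568/2187]; [0, 0, 3, 7, 50/3, 910/27, 1685/27, 8869/81, 135100/729]; [0, 0, 0, 4, 28/3, 250/9, 1820/27, 11795/81, 70952/243]; [0, 0, 0, 0, 5, 35/3, 125/3, 3185/27, 23590/81]; [0, 0, 0, 0, 0, 6, 14, 175/3, 5096/27]; [0, 0, 0, 0, 0, 0, 7, 49/3, 700/9]; [0, 0, 0, 0, 0, 0, 0, 8, 56/3]; [0, 0, 0, 0, 0, 0, 0, 0, 9]] (rows listed top to bottom)

image of 1: 1
image of x: 2x + 7/3
image of x^2: 3x^2 + (14/3)x + 25/9
image of x^3: 4x^3 + 7x^2 + (25/3)x + 91/27
image of x^4: 5x^4 + (28/3)x^3 + (50/3)x^2 + (364/27)x + 337/81
image of x^5: 6x^5 + (35/3)x^4 + (250/9)x^3 + (910/27)x^2 + (1685/81)x + 1267/243
image of x^6: 7x^6 + 14x^5 + (125/3)x^4 + (1820/27)x^3 + (1685/27)x^2 + (2534/81)x + 4825/729
image of x^7: 8x^7 + (49/3)x^6 + (175/3)x^5 + (3185/27)x^4 + (11795/81)x^3 + (8869/81)x^2 + (33775/729)x + 18571/2187
image of x^8: 9x^8 + (56/3)x^7 + (700/9)x^6 + (5096/27)x^5 + (23590/81)x^4 + (70952/243)x^3 + (135100/729)x^2 + (148568/2187)x + 72097/6561
each image's coordinates form column j of the matrix


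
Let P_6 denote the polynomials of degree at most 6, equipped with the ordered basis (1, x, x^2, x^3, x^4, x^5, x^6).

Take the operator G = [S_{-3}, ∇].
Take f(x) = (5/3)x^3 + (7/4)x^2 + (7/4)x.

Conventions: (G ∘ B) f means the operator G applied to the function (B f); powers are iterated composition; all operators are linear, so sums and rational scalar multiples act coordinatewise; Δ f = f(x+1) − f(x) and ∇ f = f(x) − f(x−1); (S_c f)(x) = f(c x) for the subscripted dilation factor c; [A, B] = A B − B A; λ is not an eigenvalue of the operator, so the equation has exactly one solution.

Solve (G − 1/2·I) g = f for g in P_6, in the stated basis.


write g with unknown coordinates in the stated basis and equate coefficients in (G − 1/2·I) g = f
solving from the highest basis element down gives g = -(10/3)x^3 - (1447/2)x^2 + (70409/2)x + 809620/3
check: G g = -360x^2 + 17604x + 404810/3
so G g − 1/2·g = (5/3)x^3 + (7/4)x^2 + (7/4)x = f ✓

the image equals g(x) = -(10/3)x^3 - (1447/2)x^2 + (70409/2)x + 809620/3


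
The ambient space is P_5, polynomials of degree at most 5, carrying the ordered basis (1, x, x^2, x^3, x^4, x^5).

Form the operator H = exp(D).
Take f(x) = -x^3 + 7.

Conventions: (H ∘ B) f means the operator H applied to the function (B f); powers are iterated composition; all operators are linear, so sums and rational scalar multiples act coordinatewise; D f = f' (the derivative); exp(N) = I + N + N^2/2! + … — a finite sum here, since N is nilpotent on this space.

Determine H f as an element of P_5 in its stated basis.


the image equals g(x) = -x^3 - 3x^2 - 3x + 6

order-1 term: -3x^2
order-2 term: -3x
order-3 term: -1
the series for exp(D) f terminates at order 3
exp(D) f = -x^3 - 3x^2 - 3x + 6


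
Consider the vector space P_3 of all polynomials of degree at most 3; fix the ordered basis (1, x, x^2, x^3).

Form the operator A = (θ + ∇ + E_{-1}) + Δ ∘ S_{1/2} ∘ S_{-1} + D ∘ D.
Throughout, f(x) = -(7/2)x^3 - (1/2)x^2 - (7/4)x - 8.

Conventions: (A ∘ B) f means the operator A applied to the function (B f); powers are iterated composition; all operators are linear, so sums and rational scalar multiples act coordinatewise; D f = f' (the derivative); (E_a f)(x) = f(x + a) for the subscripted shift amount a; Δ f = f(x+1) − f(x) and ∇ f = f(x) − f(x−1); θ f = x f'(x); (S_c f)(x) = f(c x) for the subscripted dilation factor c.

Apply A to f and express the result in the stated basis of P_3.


θ f = -(21/2)x^3 - x^2 - (7/4)x
∇ f = -(21/2)x^2 + (19/2)x - 19/4
E_{-1} f = -(7/2)x^3 + 10x^2 - (45/4)x - 13/4
(θ + ∇ + E_{-1}) f = -14x^3 - (3/2)x^2 - (7/2)x - 8
S_{-1} f = (7/2)x^3 - (1/2)x^2 + (7/4)x - 8
S_{1/2} S_{-1} f = (7/16)x^3 - (1/8)x^2 + (7/8)x - 8
Δ S_{1/2} S_{-1} f = (21/16)x^2 + (17/16)x + 19/16
D f = -(21/2)x^2 - x - 7/4
D D f = -21x - 1
((θ + ∇ + E_{-1}) + Δ ∘ S_{1/2} ∘ S_{-1} + D ∘ D) f = -14x^3 - (3/16)x^2 - (375/16)x - 125/16

g(x) = -14x^3 - (3/16)x^2 - (375/16)x - 125/16


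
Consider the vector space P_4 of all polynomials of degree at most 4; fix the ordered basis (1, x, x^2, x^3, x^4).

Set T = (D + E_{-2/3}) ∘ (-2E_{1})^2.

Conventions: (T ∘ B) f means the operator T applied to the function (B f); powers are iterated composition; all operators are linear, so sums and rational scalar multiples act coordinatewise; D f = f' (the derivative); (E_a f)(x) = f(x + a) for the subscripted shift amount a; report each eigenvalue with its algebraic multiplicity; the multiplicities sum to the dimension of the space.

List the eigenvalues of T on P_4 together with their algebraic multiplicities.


image of 1: 4
image of x: 4x + 28/3
image of x^2: 4x^2 + (56/3)x + 208/9
image of x^3: 4x^3 + 28x^2 + (208/3)x + 1552/27
image of x^4: 4x^4 + (112/3)x^3 + (416/3)x^2 + (6208/27)x + 11392/81
the matrix is upper triangular; its diagonal is (4, 4, 4, 4, 4)
for a triangular matrix the eigenvalues are the diagonal entries, with algebraic multiplicity their repetition count

λ = 4 (multiplicity 5)


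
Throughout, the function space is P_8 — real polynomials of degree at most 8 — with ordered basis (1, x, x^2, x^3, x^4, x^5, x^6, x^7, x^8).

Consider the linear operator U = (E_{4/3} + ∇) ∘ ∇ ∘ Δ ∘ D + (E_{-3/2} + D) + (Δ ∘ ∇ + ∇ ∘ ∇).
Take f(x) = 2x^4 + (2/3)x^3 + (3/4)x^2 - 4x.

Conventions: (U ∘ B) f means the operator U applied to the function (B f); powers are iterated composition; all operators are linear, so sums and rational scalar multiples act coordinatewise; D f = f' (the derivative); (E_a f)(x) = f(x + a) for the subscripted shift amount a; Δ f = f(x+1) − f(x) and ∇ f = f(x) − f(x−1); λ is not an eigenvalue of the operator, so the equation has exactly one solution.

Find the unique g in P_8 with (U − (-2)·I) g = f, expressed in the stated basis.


the image equals g(x) = (2/3)x^4 + (2/3)x^3 - (31/4)x^2 - (61/12)x - 155/144

write g with unknown coordinates in the stated basis and equate coefficients in (U − (-2)·I) g = f
solving from the highest basis element down gives g = (2/3)x^4 + (2/3)x^3 - (31/4)x^2 - (61/12)x - 155/144
check: U g = (2/3)x^4 - (2/3)x^3 + (65/4)x^2 + (37/6)x + 155/72
so U g − (-2)·g = 2x^4 + (2/3)x^3 + (3/4)x^2 - 4x = f ✓


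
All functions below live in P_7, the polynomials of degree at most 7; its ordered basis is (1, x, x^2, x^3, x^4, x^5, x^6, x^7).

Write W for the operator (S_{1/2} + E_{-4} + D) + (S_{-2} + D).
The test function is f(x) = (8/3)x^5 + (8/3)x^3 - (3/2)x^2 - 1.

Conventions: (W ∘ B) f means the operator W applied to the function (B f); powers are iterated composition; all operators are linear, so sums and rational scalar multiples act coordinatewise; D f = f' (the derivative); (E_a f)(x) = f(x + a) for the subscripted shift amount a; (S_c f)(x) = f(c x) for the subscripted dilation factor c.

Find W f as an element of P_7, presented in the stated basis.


the result is g(x) = -(991/12)x^5 - (80/3)x^4 + (1225/3)x^3 - (41533/24)x^2 + (10642/3)x - 8785/3

S_{1/2} f = (1/12)x^5 + (1/3)x^3 - (3/8)x^2 - 1
E_{-4} f = (8/3)x^5 - (160/3)x^4 + (1288/3)x^3 - (10441/6)x^2 + (10660/3)x - 8779/3
D f = (40/3)x^4 + 8x^2 - 3x
(S_{1/2} + E_{-4} + D) f = (11/4)x^5 - 40x^4 + (1289/3)x^3 - (41581/24)x^2 + (10651/3)x - 8782/3
S_{-2} f = -(256/3)x^5 - (64/3)x^3 - 6x^2 - 1
D f = (40/3)x^4 + 8x^2 - 3x
(S_{-2} + D) f = -(256/3)x^5 + (40/3)x^4 - (64/3)x^3 + 2x^2 - 3x - 1
((S_{1/2} + E_{-4} + D) + (S_{-2} + D)) f = -(991/12)x^5 - (80/3)x^4 + (1225/3)x^3 - (41533/24)x^2 + (10642/3)x - 8785/3


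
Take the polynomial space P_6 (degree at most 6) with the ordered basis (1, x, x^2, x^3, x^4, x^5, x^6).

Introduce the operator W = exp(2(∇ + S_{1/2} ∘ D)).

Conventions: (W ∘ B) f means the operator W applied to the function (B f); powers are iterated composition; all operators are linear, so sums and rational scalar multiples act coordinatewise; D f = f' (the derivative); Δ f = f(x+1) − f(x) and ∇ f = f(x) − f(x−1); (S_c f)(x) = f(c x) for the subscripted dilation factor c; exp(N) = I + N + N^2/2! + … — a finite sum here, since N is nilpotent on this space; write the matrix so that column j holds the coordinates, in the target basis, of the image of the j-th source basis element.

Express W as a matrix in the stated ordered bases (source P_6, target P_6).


image of 1: 1
image of x: x + 4
image of x^2: x^2 + 6x + 10
image of x^3: x^3 + (15/2)x^2 + (33/2)x + 25/2
image of x^4: x^4 + 9x^3 + (87/4)x^2 + (25/2)x - 4
image of x^5: x^5 + (85/8)x^4 + (445/16)x^3 + (25/32)x^2 - (2645/64)x - 3271/192
image of x^6: x^6 + (99/8)x^5 + (4575/128)x^4 - (2755/128)x^3 - (119085/1024)x^2 + (1839/512)x + 33961/512
each image's coordinates form column j of the matrix

the matrix is [[1, 4, 10, 25/2, -4, -3271/192, 33961/512]; [0, 1, 6, 33/2, 25/2, -2645/64, 1839/512]; [0, 0, 1, 15/2, 87/4, 25/32, -119085/1024]; [0, 0, 0, 1, 9, 445/16, -2755/128]; [0, 0, 0, 0, 1, 85/8, 4575/128]; [0, 0, 0, 0, 0, 1, 99/8]; [0, 0, 0, 0, 0, 0, 1]] (rows listed top to bottom)


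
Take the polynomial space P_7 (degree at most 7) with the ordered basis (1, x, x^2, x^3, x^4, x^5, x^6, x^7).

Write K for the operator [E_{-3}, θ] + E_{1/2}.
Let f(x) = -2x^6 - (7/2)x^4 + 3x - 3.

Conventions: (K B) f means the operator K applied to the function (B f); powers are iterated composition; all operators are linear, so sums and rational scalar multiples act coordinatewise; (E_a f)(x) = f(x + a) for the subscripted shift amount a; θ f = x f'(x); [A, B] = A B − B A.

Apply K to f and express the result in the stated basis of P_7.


the result is g(x) = -2x^6 + 30x^5 - 551x^4 + 3270x^3 - (80841/8)x^2 + (125719/8)x - 39571/4

θ f = -12x^6 - 14x^4 + 3x
E_{-3} θ f = -12x^6 + 216x^5 - 1634x^4 + 6648x^3 - 15336x^2 + 19011x - 9891
E_{-3} f = -2x^6 + 36x^5 - (547/2)x^4 + 1122x^3 - 2619x^2 + 3297x - 3507/2
θ E_{-3} f = -12x^6 + 180x^5 - 1094x^4 + 3366x^3 - 5238x^2 + 3297x
[E_{-3}, θ] f = 36x^5 - 540x^4 + 3282x^3 - 10098x^2 + 15714x - 9891
E_{1/2} f = -2x^6 - 6x^5 - 11x^4 - 12x^3 - (57/8)x^2 + (7/8)x - 7/4
([E_{-3}, θ] + E_{1/2}) f = -2x^6 + 30x^5 - 551x^4 + 3270x^3 - (80841/8)x^2 + (125719/8)x - 39571/4


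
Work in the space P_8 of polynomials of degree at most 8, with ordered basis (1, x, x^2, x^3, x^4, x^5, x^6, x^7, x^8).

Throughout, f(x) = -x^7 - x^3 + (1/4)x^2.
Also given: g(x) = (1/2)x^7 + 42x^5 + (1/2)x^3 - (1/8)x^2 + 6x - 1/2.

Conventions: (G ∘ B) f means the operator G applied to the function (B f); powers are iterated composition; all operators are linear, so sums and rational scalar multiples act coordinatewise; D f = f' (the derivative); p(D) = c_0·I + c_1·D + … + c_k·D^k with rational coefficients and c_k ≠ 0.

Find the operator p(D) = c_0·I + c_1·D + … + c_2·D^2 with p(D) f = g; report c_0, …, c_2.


D^0 f = -x^7 - x^3 + (1/4)x^2
D^1 f = -7x^6 - 3x^2 + (1/2)x
D^2 f = -42x^5 - 6x + 1/2
matching coefficients of g against c_0 f + c_1 Df + … from the top degree down determines the c_i
solution: c_0 = -1/2, c_1 = 0, c_2 = -1

c_0 = -1/2, c_1 = 0, c_2 = -1


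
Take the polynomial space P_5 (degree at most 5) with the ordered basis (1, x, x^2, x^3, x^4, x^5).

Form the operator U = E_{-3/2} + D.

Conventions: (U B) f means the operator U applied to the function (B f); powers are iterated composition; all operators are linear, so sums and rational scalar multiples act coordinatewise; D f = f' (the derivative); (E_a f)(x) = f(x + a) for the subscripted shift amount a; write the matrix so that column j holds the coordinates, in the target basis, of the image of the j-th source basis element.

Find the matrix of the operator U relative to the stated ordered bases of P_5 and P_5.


the matrix is [[1, -1/2, 9/4, -27/8, 81/16, -243/32]; [0, 1, -1, 27/4, -27/2, 405/16]; [0, 0, 1, -3/2, 27/2, -135/4]; [0, 0, 0, 1, -2, 45/2]; [0, 0, 0, 0, 1, -5/2]; [0, 0, 0, 0, 0, 1]] (rows listed top to bottom)

image of 1: 1
image of x: x - 1/2
image of x^2: x^2 - x + 9/4
image of x^3: x^3 - (3/2)x^2 + (27/4)x - 27/8
image of x^4: x^4 - 2x^3 + (27/2)x^2 - (27/2)x + 81/16
image of x^5: x^5 - (5/2)x^4 + (45/2)x^3 - (135/4)x^2 + (405/16)x - 243/32
each image's coordinates form column j of the matrix


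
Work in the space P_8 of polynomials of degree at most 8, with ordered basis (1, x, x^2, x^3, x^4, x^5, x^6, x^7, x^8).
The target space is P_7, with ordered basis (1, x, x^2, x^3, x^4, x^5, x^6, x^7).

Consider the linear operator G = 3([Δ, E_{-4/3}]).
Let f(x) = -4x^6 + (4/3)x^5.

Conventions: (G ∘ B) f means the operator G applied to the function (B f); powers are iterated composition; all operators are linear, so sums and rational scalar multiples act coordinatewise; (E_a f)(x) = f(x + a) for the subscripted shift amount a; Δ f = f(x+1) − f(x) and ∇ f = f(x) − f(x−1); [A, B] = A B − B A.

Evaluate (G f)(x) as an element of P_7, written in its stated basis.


E_{-4/3} f = -4x^6 + (100/3)x^5 - (1040/9)x^4 + (640/3)x^3 - (17920/81)x^2 + (29696/243)x - 20480/729
Δ E_{-4/3} f = -24x^5 + (320/3)x^4 - (1880/9)x^3 + 220x^2 - (9884/81)x + 6824/243
Δ f = -24x^5 - (160/3)x^4 - (200/3)x^3 - (140/3)x^2 - (52/3)x - 8/3
E_{-4/3} Δ f = -24x^5 + (320/3)x^4 - (1880/9)x^3 + 220x^2 - (9884/81)x + 6824/243
[Δ, E_{-4/3}] f = 0
(3([Δ, E_{-4/3}])) f = 0

the image equals g(x) = 0


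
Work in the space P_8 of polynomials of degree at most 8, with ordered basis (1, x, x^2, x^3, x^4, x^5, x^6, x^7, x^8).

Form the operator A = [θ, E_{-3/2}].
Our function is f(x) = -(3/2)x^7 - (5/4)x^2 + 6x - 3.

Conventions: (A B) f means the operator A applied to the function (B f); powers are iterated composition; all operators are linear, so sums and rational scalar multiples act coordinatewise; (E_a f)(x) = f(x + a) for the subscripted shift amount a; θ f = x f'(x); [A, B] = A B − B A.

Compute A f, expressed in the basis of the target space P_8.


the result is g(x) = -(63/4)x^6 + (567/4)x^5 - (8505/16)x^4 + (8505/8)x^3 - (76545/64)x^2 + (45687/64)x - 42183/256

E_{-3/2} f = -(3/2)x^7 + (63/4)x^6 - (567/8)x^5 + (2835/16)x^4 - (8505/32)x^3 + (15229/64)x^2 - (14061/128)x + 2769/256
θ E_{-3/2} f = -(21/2)x^7 + (189/2)x^6 - (2835/8)x^5 + (2835/4)x^4 - (25515/32)x^3 + (15229/32)x^2 - (14061/128)x
θ f = -(21/2)x^7 - (5/2)x^2 + 6x
E_{-3/2} θ f = -(21/2)x^7 + (441/4)x^6 - (3969/8)x^5 + (19845/16)x^4 - (59535/32)x^3 + (107003/64)x^2 - (105435/128)x + 42183/256
[θ, E_{-3/2}] f = -(63/4)x^6 + (567/4)x^5 - (8505/16)x^4 + (8505/8)x^3 - (76545/64)x^2 + (45687/64)x - 42183/256


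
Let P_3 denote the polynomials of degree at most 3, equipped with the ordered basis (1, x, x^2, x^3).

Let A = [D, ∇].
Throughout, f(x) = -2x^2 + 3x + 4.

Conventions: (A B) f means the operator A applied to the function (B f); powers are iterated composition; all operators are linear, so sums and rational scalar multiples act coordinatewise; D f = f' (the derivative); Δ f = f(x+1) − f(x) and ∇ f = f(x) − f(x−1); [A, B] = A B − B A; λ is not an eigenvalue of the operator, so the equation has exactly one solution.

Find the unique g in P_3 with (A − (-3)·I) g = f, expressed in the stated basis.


the image equals g(x) = -(2/3)x^2 + x + 4/3

write g with unknown coordinates in the stated basis and equate coefficients in (A − (-3)·I) g = f
solving from the highest basis element down gives g = -(2/3)x^2 + x + 4/3
check: A g = 0
so A g − (-3)·g = -2x^2 + 3x + 4 = f ✓


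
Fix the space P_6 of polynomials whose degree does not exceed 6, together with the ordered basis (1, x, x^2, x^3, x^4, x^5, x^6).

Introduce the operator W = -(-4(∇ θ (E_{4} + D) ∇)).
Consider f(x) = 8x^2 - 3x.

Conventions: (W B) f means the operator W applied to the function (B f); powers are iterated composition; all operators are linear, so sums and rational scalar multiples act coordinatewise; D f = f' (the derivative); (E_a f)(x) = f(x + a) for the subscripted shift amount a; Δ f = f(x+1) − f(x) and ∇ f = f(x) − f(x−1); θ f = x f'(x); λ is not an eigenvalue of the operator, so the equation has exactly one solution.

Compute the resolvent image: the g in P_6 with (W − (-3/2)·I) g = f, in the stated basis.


the result is g(x) = (16/3)x^2 - 2x - 256/9

write g with unknown coordinates in the stated basis and equate coefficients in (W − (-3/2)·I) g = f
solving from the highest basis element down gives g = (16/3)x^2 - 2x - 256/9
check: W g = 128/3
so W g − (-3/2)·g = 8x^2 - 3x = f ✓


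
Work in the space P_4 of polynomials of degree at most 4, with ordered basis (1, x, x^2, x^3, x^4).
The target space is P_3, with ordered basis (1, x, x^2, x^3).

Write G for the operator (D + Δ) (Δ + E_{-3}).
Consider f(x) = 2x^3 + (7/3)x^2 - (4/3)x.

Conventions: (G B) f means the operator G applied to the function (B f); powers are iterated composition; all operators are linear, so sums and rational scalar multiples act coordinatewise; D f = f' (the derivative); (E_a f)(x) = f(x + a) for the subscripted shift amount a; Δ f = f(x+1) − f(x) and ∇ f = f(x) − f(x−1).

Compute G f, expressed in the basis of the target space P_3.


Δ f = 6x^2 + (32/3)x + 3
E_{-3} f = 2x^3 - (47/3)x^2 + (116/3)x - 29
(Δ + E_{-3}) f = 2x^3 - (29/3)x^2 + (148/3)x - 26
D (Δ + E_{-3}) f = 6x^2 - (58/3)x + 148/3
Δ (Δ + E_{-3}) f = 6x^2 - (40/3)x + 125/3
(D + Δ) (Δ + E_{-3}) f = 12x^2 - (98/3)x + 91

the image equals g(x) = 12x^2 - (98/3)x + 91


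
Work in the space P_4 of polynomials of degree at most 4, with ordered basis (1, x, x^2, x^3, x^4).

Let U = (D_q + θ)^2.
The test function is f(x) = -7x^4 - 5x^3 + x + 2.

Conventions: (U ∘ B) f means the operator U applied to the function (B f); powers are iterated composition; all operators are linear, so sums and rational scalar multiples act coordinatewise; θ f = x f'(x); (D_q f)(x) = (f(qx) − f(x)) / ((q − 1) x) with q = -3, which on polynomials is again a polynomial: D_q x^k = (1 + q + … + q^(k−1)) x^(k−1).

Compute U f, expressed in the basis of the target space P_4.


D_q f = 140x^3 - 35x^2 + 1
θ f = -28x^4 - 15x^3 + x
(D_q + θ) f = -28x^4 + 125x^3 - 35x^2 + x + 1
D_q (D_q + θ) f = 560x^3 + 875x^2 + 70x + 1
θ (D_q + θ) f = -112x^4 + 375x^3 - 70x^2 + x
(D_q + θ) (D_q + θ) f = -112x^4 + 935x^3 + 805x^2 + 71x + 1

the result is g(x) = -112x^4 + 935x^3 + 805x^2 + 71x + 1


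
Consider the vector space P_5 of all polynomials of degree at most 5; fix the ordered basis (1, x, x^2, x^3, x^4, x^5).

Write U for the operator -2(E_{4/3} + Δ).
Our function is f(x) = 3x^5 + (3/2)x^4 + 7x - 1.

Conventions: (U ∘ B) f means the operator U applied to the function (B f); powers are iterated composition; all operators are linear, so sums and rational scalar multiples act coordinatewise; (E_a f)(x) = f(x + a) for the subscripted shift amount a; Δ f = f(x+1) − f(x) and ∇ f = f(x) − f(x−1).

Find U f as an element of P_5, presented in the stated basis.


g(x) = -6x^5 - 73x^4 - (584/3)x^3 - (2270/9)x^2 - (4840/27)x - 6029/81

E_{4/3} f = 3x^5 + (43/2)x^4 + (184/3)x^3 + (784/9)x^2 + (1853/27)x + 2083/81
Δ f = 15x^4 + 36x^3 + 39x^2 + 21x + 23/2
(E_{4/3} + Δ) f = 3x^5 + (73/2)x^4 + (292/3)x^3 + (1135/9)x^2 + (2420/27)x + 6029/162
(-2(E_{4/3} + Δ)) f = -6x^5 - 73x^4 - (584/3)x^3 - (2270/9)x^2 - (4840/27)x - 6029/81


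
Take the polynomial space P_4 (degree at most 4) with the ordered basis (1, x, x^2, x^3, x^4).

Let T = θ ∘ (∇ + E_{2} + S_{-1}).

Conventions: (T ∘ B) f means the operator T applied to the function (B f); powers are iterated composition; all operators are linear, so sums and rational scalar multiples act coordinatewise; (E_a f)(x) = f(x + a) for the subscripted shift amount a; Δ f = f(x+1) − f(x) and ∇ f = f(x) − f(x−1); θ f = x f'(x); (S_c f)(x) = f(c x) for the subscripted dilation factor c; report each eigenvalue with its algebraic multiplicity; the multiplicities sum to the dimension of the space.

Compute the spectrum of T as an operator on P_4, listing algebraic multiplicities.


λ = 0 (multiplicity 3), λ = 4 (multiplicity 1), λ = 8 (multiplicity 1)

image of 1: 0
image of x: 0
image of x^2: 4x^2 + 6x
image of x^3: 18x^2 + 9x
image of x^4: 8x^4 + 36x^3 + 36x^2 + 36x
the matrix is upper triangular; its diagonal is (0, 0, 4, 0, 8)
for a triangular matrix the eigenvalues are the diagonal entries, with algebraic multiplicity their repetition count


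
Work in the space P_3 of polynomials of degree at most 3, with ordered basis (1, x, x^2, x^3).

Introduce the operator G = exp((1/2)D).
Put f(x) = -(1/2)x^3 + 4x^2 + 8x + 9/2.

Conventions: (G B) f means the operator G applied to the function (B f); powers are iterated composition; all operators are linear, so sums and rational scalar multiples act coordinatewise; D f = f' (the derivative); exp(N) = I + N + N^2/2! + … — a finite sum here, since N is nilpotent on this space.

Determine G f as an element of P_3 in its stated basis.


g(x) = -(1/2)x^3 + (13/4)x^2 + (93/8)x + 151/16

order-1 term: -(3/4)x^2 + 4x + 4
order-2 term: -(3/8)x + 1
order-3 term: -1/16
the series for exp((1/2)D) f terminates at order 3
exp((1/2)D) f = -(1/2)x^3 + (13/4)x^2 + (93/8)x + 151/16


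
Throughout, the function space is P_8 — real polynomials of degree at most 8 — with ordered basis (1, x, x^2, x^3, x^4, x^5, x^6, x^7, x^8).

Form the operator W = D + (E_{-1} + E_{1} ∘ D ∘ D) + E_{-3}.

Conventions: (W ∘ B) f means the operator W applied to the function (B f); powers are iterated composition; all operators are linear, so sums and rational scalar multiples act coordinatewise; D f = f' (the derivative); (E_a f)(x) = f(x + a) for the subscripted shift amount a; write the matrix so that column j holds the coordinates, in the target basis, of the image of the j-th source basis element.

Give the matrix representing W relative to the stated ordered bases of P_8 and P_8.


the matrix is [[2, -3, 12, -22, 94, -224, 760, -2146, 6618]; [0, 2, -6, 36, -88, 470, -1344, 5320, -17168]; [0, 0, 2, -9, 72, -220, 1410, -4704, 21280]; [0, 0, 0, 2, -12, 120, -440, 3290, -12544]; [0, 0, 0, 0, 2, -15, 180, -770, 6580]; [0, 0, 0, 0, 0, 2, -18, 252, -1232]; [0, 0, 0, 0, 0, 0, 2, -21, 336]; [0, 0, 0, 0, 0, 0, 0, 2, -24]; [0, 0, 0, 0, 0, 0, 0, 0, 2]] (rows listed top to bottom)

image of 1: 2
image of x: 2x - 3
image of x^2: 2x^2 - 6x + 12
image of x^3: 2x^3 - 9x^2 + 36x - 22
image of x^4: 2x^4 - 12x^3 + 72x^2 - 88x + 94
image of x^5: 2x^5 - 15x^4 + 120x^3 - 220x^2 + 470x - 224
image of x^6: 2x^6 - 18x^5 + 180x^4 - 440x^3 + 1410x^2 - 1344x + 760
image of x^7: 2x^7 - 21x^6 + 252x^5 - 770x^4 + 3290x^3 - 4704x^2 + 5320x - 2146
image of x^8: 2x^8 - 24x^7 + 336x^6 - 1232x^5 + 6580x^4 - 12544x^3 + 21280x^2 - 17168x + 6618
each image's coordinates form column j of the matrix
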